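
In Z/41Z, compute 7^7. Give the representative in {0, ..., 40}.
Use repeated squaring. Binary(7) = 111. Walk through the bits of the exponent 7 left-to-right: at each bit after the leading one, square the running value, then multiply by 7 if the bit is 1 (always reducing mod 41):
  bit 1 = 1 (leading): start with 7.
  bit 2 = 1: square 7^2 = 49 ≡ 8; bit is 1, so multiply 8·7 = 56 ≡ 15 (mod 41).
  bit 3 = 1: square 15^2 = 225 ≡ 20; bit is 1, so multiply 20·7 = 140 ≡ 17 (mod 41).
Final value: 7^7 ≡ 17 (mod 41).

Final answer: 17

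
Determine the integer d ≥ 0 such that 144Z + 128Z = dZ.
In the PID Z, (a, b) is generated by gcd(a, b). Compute gcd(144, 128) with the extended Euclidean algorithm, tracking rows (r, s, t) with s·144 + t·128 = r:
  row A: (144, 1, 0)   [1·144 + 0·128 = 144]
  row B: (128, 0, 1)   [0·144 + 1·128 = 128]
  144 = 1·128 + 16   → row C = row A − 1·row B = (16, 1, −1)   [check: 1·144 − 1·128 = 16]
  128 = 8·16 + 0   → remainder 0, stop. gcd = 16 (last nonzero row C).
So gcd(144, 128) = 16, with Bézout identity 1·144 − 1·128 = 16. Containment (⊇): the Bézout identity exhibits 16 as an element of (144, 128), giving (16) ⊆ (144, 128). Containment (⊆): since 16 | 144 and 16 | 128 (144 = 16·9, 128 = 16·8), every Z-linear combination of 144 and 128 is divisible by 16, so (144, 128) ⊆ (16). Therefore (144, 128) = (16), d = 16.

Final answer: (144, 128) = (16); d = 16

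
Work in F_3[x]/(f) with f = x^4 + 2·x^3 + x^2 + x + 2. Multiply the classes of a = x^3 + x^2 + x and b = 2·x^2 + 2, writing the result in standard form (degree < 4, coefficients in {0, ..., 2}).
Multiply as integer polynomials: a · b = 2·x^5 + 2·x^4 + 4·x^3 + 2·x^2 + 2·x. Reducing coefficients mod 3: a · b ≡ 2·x^5 + 2·x^4 + x^3 + 2·x^2 + 2·x. Now divide by f(x) = x^4 + 2·x^3 + x^2 + x + 2 in F_3[x], eliminating the leading term at each step:
  leading term 2·x^5: subtract (2·x)·f(x) = 2·x^5 + x^4 + 2·x^3 + 2·x^2 + x, leaving x^4 + 2·x^3 + x (coefficients mod 3)
  leading term x^4: subtract (1)·f(x) = x^4 + 2·x^3 + x^2 + x + 2, leaving 2·x^2 + 1 (coefficients mod 3)
The degree is now < 4, so this is the remainder. Hence a · b ≡ 2·x^2 + 1 in F_3[x]/(f).

Final answer: a · b ≡ 2·x^2 + 1 (mod f(x))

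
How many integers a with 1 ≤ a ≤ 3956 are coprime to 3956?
1848

The number of a ∈ {1, ..., 3956} with gcd(a, 3956) = 1 is by definition Euler's totient φ(3956). φ is multiplicative, with φ(p^e) = p^e − p^(e−1). Factorise 3956 = 2^2 · 23 · 43. Then
  φ(3956) = (2^2 − 2^1) · (23 − 1) · (43 − 1) = 2 · 22 · 42 = 1848.
So there are 1848 such integers.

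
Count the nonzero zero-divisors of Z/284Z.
Z/284Z has 143 nonzero zero-divisors

In Z/284Z each nonzero element is either a unit (gcd with 284 is 1) or a zero-divisor (gcd > 1). The number of units is φ(284): factorise 284 = 2^2 · 71, so φ(284) = (2^2 − 2^1) · (71 − 1) = 2 · 70 = 140. The nonzero elements number 284 − 1 = 283. Hence the nonzero zero-divisors number 283 − 140 = 143.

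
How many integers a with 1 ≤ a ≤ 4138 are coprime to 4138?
2068

The number of a ∈ {1, ..., 4138} with gcd(a, 4138) = 1 is by definition Euler's totient φ(4138). φ is multiplicative, with φ(p^e) = p^e − p^(e−1). Factorise 4138 = 2 · 2069. Then
  φ(4138) = (2 − 1) · (2069 − 1) = 1 · 2068 = 2068.
So there are 2068 such integers.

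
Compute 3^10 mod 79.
Use repeated squaring. Binary(10) = 1010. Walk through the bits of the exponent 10 left-to-right: at each bit after the leading one, square the running value, then multiply by 3 if the bit is 1 (always reducing mod 79):
  bit 1 = 1 (leading): start with 3.
  bit 2 = 0: square 3^2 = 9 (mod 79).
  bit 3 = 1: square 9^2 = 81 ≡ 2; bit is 1, so multiply 2·3 = 6 (mod 79).
  bit 4 = 0: square 6^2 = 36 (mod 79).
Final value: 3^10 ≡ 36 (mod 79).

Final answer: 36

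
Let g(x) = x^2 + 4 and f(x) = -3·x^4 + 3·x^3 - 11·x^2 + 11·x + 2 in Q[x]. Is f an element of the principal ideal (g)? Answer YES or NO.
In Q[x] the ideal (g) consists of all multiples of g, so f ∈ (g) iff g | f, i.e. iff the remainder of f on division by g is 0. Divide f by g (g is monic, so eliminate the leading term of the running remainder at each step):
  leading term -3·x^4: subtract (-3·x^2)·g(x) = -3·x^4 - 12·x^2, leaving 3·x^3 + x^2 + 11·x + 2
  leading term 3·x^3: subtract (3·x)·g(x) = 3·x^3 + 12·x, leaving x^2 - x + 2
  leading term x^2: subtract (1)·g(x) = x^2 + 4, leaving -x - 2
The remainder r(x) = -x - 2 ≠ 0 (and deg r < deg g), so g ∤ f, i.e. f ∉ (g).

Final answer: NO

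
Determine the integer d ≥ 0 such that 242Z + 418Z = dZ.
(242, 418) = (22); d = 22

In the PID Z, (a, b) is generated by gcd(a, b). Compute gcd(418, 242) with the extended Euclidean algorithm, tracking rows (r, s, t) with s·418 + t·242 = r:
  row A: (418, 1, 0)   [1·418 + 0·242 = 418]
  row B: (242, 0, 1)   [0·418 + 1·242 = 242]
  418 = 1·242 + 176   → row C = row A − 1·row B = (176, 1, −1)   [check: 1·418 − 1·242 = 176]
  242 = 1·176 + 66   → row D = row B − 1·row C = (66, −1, 2)   [check: −1·418 + 2·242 = 66]
  176 = 2·66 + 44   → row E = row C − 2·row D = (44, 3, −5)   [check: 3·418 − 5·242 = 44]
  66 = 1·44 + 22   → row F = row D − 1·row E = (22, −4, 7)   [check: −4·418 + 7·242 = 22]
  44 = 2·22 + 0   → remainder 0, stop. gcd = 22 (last nonzero row F).
So gcd(242, 418) = 22, with Bézout identity −4·418 + 7·242 = 22. Containment (⊇): the Bézout identity exhibits 22 as an element of (242, 418), giving (22) ⊆ (242, 418). Containment (⊆): since 22 | 242 and 22 | 418 (242 = 22·11, 418 = 22·19), every Z-linear combination of 242 and 418 is divisible by 22, so (242, 418) ⊆ (22). Therefore (242, 418) = (22), d = 22.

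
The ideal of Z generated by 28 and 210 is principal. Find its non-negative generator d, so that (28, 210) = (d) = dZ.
In the PID Z, (a, b) is generated by gcd(a, b). Compute gcd(210, 28) with the extended Euclidean algorithm, tracking rows (r, s, t) with s·210 + t·28 = r:
  row A: (210, 1, 0)   [1·210 + 0·28 = 210]
  row B: (28, 0, 1)   [0·210 + 1·28 = 28]
  210 = 7·28 + 14   → row C = row A − 7·row B = (14, 1, −7)   [check: 1·210 − 7·28 = 14]
  28 = 2·14 + 0   → remainder 0, stop. gcd = 14 (last nonzero row C).
So gcd(28, 210) = 14, with Bézout identity 1·210 − 7·28 = 14. Containment (⊇): the Bézout identity exhibits 14 as an element of (28, 210), giving (14) ⊆ (28, 210). Containment (⊆): since 14 | 28 and 14 | 210 (28 = 14·2, 210 = 14·15), every Z-linear combination of 28 and 210 is divisible by 14, so (28, 210) ⊆ (14). Therefore (28, 210) = (14), d = 14.

Final answer: (28, 210) = (14); d = 14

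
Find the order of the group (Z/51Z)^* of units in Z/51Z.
|(Z/51Z)^*| = 32

(Z/51Z)^* consists of the classes a with gcd(a, 51) = 1, so its order is φ(51). φ is multiplicative, with φ(p^e) = p^e − p^(e−1). Factorise 51 = 3 · 17. Then
  φ(51) = (3 − 1) · (17 − 1) = 2 · 16 = 32.
Thus |(Z/51Z)^*| = 32.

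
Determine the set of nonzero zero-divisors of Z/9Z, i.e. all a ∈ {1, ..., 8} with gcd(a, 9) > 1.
nonzero zero-divisors of Z/9Z = {3, 6}

An element a ∈ Z/9Z (with a ≠ 0) is a zero-divisor iff gcd(a, 9) > 1 (because a is a unit precisely when gcd(a, n) = 1, and in Z/nZ every nonzero, non-unit element is a zero-divisor). Scan a = 1, ..., 8 and keep those with gcd(a, 9) > 1:
  gcd(3, 9) = 3, gcd(6, 9) = 3.
All other a ∈ {1, ..., 8} have gcd(a, 9) = 1 and are units. So the nonzero zero-divisors are exactly the 2 values of a appearing in this scan.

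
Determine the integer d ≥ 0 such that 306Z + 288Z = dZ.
(306, 288) = (18); d = 18

In the PID Z, (a, b) is generated by gcd(a, b). Compute gcd(306, 288) with the extended Euclidean algorithm, tracking rows (r, s, t) with s·306 + t·288 = r:
  row A: (306, 1, 0)   [1·306 + 0·288 = 306]
  row B: (288, 0, 1)   [0·306 + 1·288 = 288]
  306 = 1·288 + 18   → row C = row A − 1·row B = (18, 1, −1)   [check: 1·306 − 1·288 = 18]
  288 = 16·18 + 0   → remainder 0, stop. gcd = 18 (last nonzero row C).
So gcd(306, 288) = 18, with Bézout identity 1·306 − 1·288 = 18. Containment (⊇): the Bézout identity exhibits 18 as an element of (306, 288), giving (18) ⊆ (306, 288). Containment (⊆): since 18 | 306 and 18 | 288 (306 = 18·17, 288 = 18·16), every Z-linear combination of 306 and 288 is divisible by 18, so (306, 288) ⊆ (18). Therefore (306, 288) = (18), d = 18.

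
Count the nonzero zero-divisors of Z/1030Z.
Z/1030Z has 621 nonzero zero-divisors

In Z/1030Z each nonzero element is either a unit (gcd with 1030 is 1) or a zero-divisor (gcd > 1). The number of units is φ(1030): factorise 1030 = 2 · 5 · 103, so φ(1030) = (2 − 1) · (5 − 1) · (103 − 1) = 1 · 4 · 102 = 408. The nonzero elements number 1030 − 1 = 1029. Hence the nonzero zero-divisors number 1029 − 408 = 621.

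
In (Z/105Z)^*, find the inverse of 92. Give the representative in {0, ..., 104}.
Apply the extended Euclidean algorithm to (105, 92), tracking rows (r, s, t) with s·105 + t·92 = r. Each division r_prev = q·r_cur + r_new produces the new row as (previous row) − q·(current row):
  row A: (105, 1, 0)   [1·105 + 0·92 = 105]
  row B: (92, 0, 1)   [0·105 + 1·92 = 92]
  105 = 1·92 + 13   → row C = row A − 1·row B = (13, 1, −1)   [check: 1·105 − 1·92 = 13]
  92 = 7·13 + 1   → row D = row B − 7·row C = (1, −7, 8)   [check: −7·105 + 8·92 = 1]
  13 = 13·1 + 0   → remainder 0, stop. gcd = 1 (last nonzero row D).
The gcd is 1, so 92 is invertible mod 105. The last nonzero row gives −7·105 + 8·92 = 1, so t = 8. So 92^(−1) ≡ 8 (mod 105). Verify: 92 · 8 = 736 ≡ 1 (mod 105). ✓

Final answer: 92^(−1) ≡ 8 (mod 105)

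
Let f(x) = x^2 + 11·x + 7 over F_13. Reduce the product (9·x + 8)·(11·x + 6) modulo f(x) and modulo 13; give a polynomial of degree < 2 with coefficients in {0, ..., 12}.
a · b ≡ 2·x + 5 (mod f(x))

Multiply as integer polynomials: a · b = 99·x^2 + 142·x + 48. Reducing coefficients mod 13: a · b ≡ 8·x^2 + 12·x + 9. Now divide by f(x) = x^2 + 11·x + 7 in F_13[x], eliminating the leading term at each step:
  leading term 8·x^2: subtract (8)·f(x) = 8·x^2 + 10·x + 4, leaving 2·x + 5 (coefficients mod 13)
The degree is now < 2, so this is the remainder. Hence a · b ≡ 2·x + 5 in F_13[x]/(f).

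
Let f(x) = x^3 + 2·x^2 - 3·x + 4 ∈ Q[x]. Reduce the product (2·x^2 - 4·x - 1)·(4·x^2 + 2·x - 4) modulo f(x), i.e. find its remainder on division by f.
First multiply in Q[x] without reducing: a · b = 8·x^4 - 12·x^3 - 20·x^2 + 14·x + 4. Now divide by f(x) = x^3 + 2·x^2 - 3·x + 4, eliminating the leading term at each step:
  leading term 8·x^4: subtract (8·x)·f(x) = 8·x^4 + 16·x^3 - 24·x^2 + 32·x, leaving -28·x^3 + 4·x^2 - 18·x + 4
  leading term -28·x^3: subtract (-28)·f(x) = -28·x^3 - 56·x^2 + 84·x - 112, leaving 60·x^2 - 102·x + 116
The degree is now < 3, so this is the remainder. Hence a · b ≡ 60·x^2 - 102·x + 116 in Q[x]/(f).

Final answer: a · b ≡ 60·x^2 - 102·x + 116 (mod f(x))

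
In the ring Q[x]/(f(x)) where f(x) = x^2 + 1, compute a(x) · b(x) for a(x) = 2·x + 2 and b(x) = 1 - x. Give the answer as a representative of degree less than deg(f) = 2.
a · b ≡ 4 (mod f(x))

First multiply in Q[x] without reducing: a · b = 2 - 2·x^2. Now divide by f(x) = x^2 + 1, eliminating the leading term at each step:
  leading term -2·x^2: subtract (-2)·f(x) = -2·x^2 - 2, leaving 4
The degree is now < 2, so this is the remainder. Hence a · b ≡ 4 in Q[x]/(f).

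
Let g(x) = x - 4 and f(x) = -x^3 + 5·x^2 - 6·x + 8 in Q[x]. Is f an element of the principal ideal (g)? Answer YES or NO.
In Q[x] the ideal (g) consists of all multiples of g, so f ∈ (g) iff g | f, i.e. iff the remainder of f on division by g is 0. Divide f by g (g is monic, so eliminate the leading term of the running remainder at each step):
  leading term -x^3: subtract (-x^2)·g(x) = -x^3 + 4·x^2, leaving x^2 - 6·x + 8
  leading term x^2: subtract (x)·g(x) = x^2 - 4·x, leaving 8 - 2·x
  leading term -2·x: subtract (-2)·g(x) = 8 - 2·x, leaving 0
The remainder is 0, so f(x) = g(x) · h(x) with h(x) = -x^2 + x - 2. Hence g | f, i.e. f ∈ (g).

Final answer: YES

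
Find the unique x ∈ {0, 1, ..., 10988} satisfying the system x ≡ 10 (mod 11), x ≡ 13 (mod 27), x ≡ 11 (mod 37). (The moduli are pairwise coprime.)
x ≡ 6412 (mod 10989); the representative in [0, 10989) is 6412

The moduli 11, 27, 37 are pairwise coprime, so by the CRT there is a unique solution mod 11·27·37 = 10989.
Solve by successive substitution. Start with x ≡ 10 (mod 11).
  Combine with x ≡ 13 (mod 27): write x = 10 + 11·t and require 10 + 11·t ≡ 13 (mod 27), i.e. 11·t ≡ 13 − 10 ≡ 3 (mod 27). Since 11^(−1) ≡ 5 (mod 27), t ≡ 5·3 ≡ 15 (mod 27). So x ≡ 10 + 11·15 = 175 (mod 297).
  Combine with x ≡ 11 (mod 37): write x = 175 + 297·t and require 175 + 297·t ≡ 11 (mod 37), i.e. 297·t ≡ 11 − 175 ≡ 21 (mod 37). Since 297^(−1) ≡ 1 (mod 37) (297 ≡ 1 (mod 37)), t ≡ 1·21 ≡ 21 (mod 37). So x ≡ 175 + 297·21 = 6412 (mod 10989).
Unique solution in [0, 10989): x = 6412.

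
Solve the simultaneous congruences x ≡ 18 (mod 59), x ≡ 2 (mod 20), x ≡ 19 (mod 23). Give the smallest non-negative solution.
x ≡ 962 (mod 27140); the representative in [0, 27140) is 962

The moduli 59, 20, 23 are pairwise coprime, so by the CRT there is a unique solution mod 59·20·23 = 27140.
Solve by successive substitution. Start with x ≡ 18 (mod 59).
  Combine with x ≡ 2 (mod 20): write x = 18 + 59·t and require 18 + 59·t ≡ 2 (mod 20), i.e. 59·t ≡ 2 − 18 ≡ 4 (mod 20). Since 59^(−1) ≡ 19 (mod 20) (59 ≡ 19 (mod 20)), t ≡ 19·4 ≡ 16 (mod 20). So x ≡ 18 + 59·16 = 962 (mod 1180).
  Combine with x ≡ 19 (mod 23): write x = 962 + 1180·t and require 962 + 1180·t ≡ 19 (mod 23), i.e. 1180·t ≡ 19 − 962 ≡ 0 (mod 23). Since 1180^(−1) ≡ 10 (mod 23) (1180 ≡ 7 (mod 23)), t ≡ 10·0 ≡ 0 (mod 23). So x ≡ 962 + 1180·0 = 962 (mod 27140).
Unique solution in [0, 27140): x = 962.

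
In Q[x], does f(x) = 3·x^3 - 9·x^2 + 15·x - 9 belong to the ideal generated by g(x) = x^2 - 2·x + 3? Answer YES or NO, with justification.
In Q[x] the ideal (g) consists of all multiples of g, so f ∈ (g) iff g | f, i.e. iff the remainder of f on division by g is 0. Divide f by g (g is monic, so eliminate the leading term of the running remainder at each step):
  leading term 3·x^3: subtract (3·x)·g(x) = 3·x^3 - 6·x^2 + 9·x, leaving -3·x^2 + 6·x - 9
  leading term -3·x^2: subtract (-3)·g(x) = -3·x^2 + 6·x - 9, leaving 0
The remainder is 0, so f(x) = g(x) · h(x) with h(x) = 3·x - 3. Hence g | f, i.e. f ∈ (g).

Final answer: YES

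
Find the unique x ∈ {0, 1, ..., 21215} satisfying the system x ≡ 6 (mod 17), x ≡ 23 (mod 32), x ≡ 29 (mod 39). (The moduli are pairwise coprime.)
The moduli 17, 32, 39 are pairwise coprime, so by the CRT there is a unique solution mod 17·32·39 = 21216.
Solve by successive substitution. Start with x ≡ 6 (mod 17).
  Combine with x ≡ 23 (mod 32): write x = 6 + 17·t and require 6 + 17·t ≡ 23 (mod 32), i.e. 17·t ≡ 23 − 6 ≡ 17 (mod 32). Since 17^(−1) ≡ 17 (mod 32), t ≡ 17·17 ≡ 1 (mod 32). So x ≡ 6 + 17·1 = 23 (mod 544).
  Combine with x ≡ 29 (mod 39): write x = 23 + 544·t and require 23 + 544·t ≡ 29 (mod 39), i.e. 544·t ≡ 29 − 23 ≡ 6 (mod 39). Since 544^(−1) ≡ 19 (mod 39) (544 ≡ 37 (mod 39)), t ≡ 19·6 ≡ 36 (mod 39). So x ≡ 23 + 544·36 = 19607 (mod 21216).
Unique solution in [0, 21216): x = 19607.

Final answer: x ≡ 19607 (mod 21216); the representative in [0, 21216) is 19607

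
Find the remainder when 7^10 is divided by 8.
Use repeated squaring. Binary(10) = 1010. Walk through the bits of the exponent 10 left-to-right: at each bit after the leading one, square the running value, then multiply by 7 if the bit is 1 (always reducing mod 8):
  bit 1 = 1 (leading): start with 7.
  bit 2 = 0: square 7^2 = 49 ≡ 1 (mod 8).
  bit 3 = 1: square 1^2 = 1; bit is 1, so multiply 1·7 = 7 (mod 8).
  bit 4 = 0: square 7^2 = 49 ≡ 1 (mod 8).
Final value: 7^10 ≡ 1 (mod 8).

Final answer: 1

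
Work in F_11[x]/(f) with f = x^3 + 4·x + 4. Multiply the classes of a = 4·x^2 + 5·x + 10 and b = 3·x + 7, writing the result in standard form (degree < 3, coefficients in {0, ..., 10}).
Multiply as integer polynomials: a · b = 12·x^3 + 43·x^2 + 65·x + 70. Reducing coefficients mod 11: a · b ≡ x^3 + 10·x^2 + 10·x + 4. Now divide by f(x) = x^3 + 4·x + 4 in F_11[x], eliminating the leading term at each step:
  leading term x^3: subtract (1)·f(x) = x^3 + 4·x + 4, leaving 10·x^2 + 6·x (coefficients mod 11)
The degree is now < 3, so this is the remainder. Hence a · b ≡ 10·x^2 + 6·x in F_11[x]/(f).

Final answer: a · b ≡ 10·x^2 + 6·x (mod f(x))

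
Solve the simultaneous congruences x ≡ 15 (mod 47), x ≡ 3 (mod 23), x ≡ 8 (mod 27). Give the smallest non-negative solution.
x ≡ 17828 (mod 29187); the representative in [0, 29187) is 17828

The moduli 47, 23, 27 are pairwise coprime, so by the CRT there is a unique solution mod 47·23·27 = 29187.
Solve by successive substitution. Start with x ≡ 15 (mod 47).
  Combine with x ≡ 3 (mod 23): write x = 15 + 47·t and require 15 + 47·t ≡ 3 (mod 23), i.e. 47·t ≡ 3 − 15 ≡ 11 (mod 23). Since 47^(−1) ≡ 1 (mod 23) (47 ≡ 1 (mod 23)), t ≡ 1·11 ≡ 11 (mod 23). So x ≡ 15 + 47·11 = 532 (mod 1081).
  Combine with x ≡ 8 (mod 27): write x = 532 + 1081·t and require 532 + 1081·t ≡ 8 (mod 27), i.e. 1081·t ≡ 8 − 532 ≡ 16 (mod 27). Since 1081^(−1) ≡ 1 (mod 27) (1081 ≡ 1 (mod 27)), t ≡ 1·16 ≡ 16 (mod 27). So x ≡ 532 + 1081·16 = 17828 (mod 29187).
Unique solution in [0, 29187): x = 17828.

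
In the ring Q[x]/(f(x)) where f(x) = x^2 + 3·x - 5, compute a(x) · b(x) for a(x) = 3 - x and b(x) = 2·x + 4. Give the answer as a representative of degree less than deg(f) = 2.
a · b ≡ 8·x + 2 (mod f(x))

First multiply in Q[x] without reducing: a · b = -2·x^2 + 2·x + 12. Now divide by f(x) = x^2 + 3·x - 5, eliminating the leading term at each step:
  leading term -2·x^2: subtract (-2)·f(x) = -2·x^2 - 6·x + 10, leaving 8·x + 2
The degree is now < 2, so this is the remainder. Hence a · b ≡ 8·x + 2 in Q[x]/(f).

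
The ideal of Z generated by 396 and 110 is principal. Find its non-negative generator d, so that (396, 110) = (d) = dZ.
(396, 110) = (22); d = 22

In the PID Z, (a, b) is generated by gcd(a, b). Compute gcd(396, 110) with the extended Euclidean algorithm, tracking rows (r, s, t) with s·396 + t·110 = r:
  row A: (396, 1, 0)   [1·396 + 0·110 = 396]
  row B: (110, 0, 1)   [0·396 + 1·110 = 110]
  396 = 3·110 + 66   → row C = row A − 3·row B = (66, 1, −3)   [check: 1·396 − 3·110 = 66]
  110 = 1·66 + 44   → row D = row B − 1·row C = (44, −1, 4)   [check: −1·396 + 4·110 = 44]
  66 = 1·44 + 22   → row E = row C − 1·row D = (22, 2, −7)   [check: 2·396 − 7·110 = 22]
  44 = 2·22 + 0   → remainder 0, stop. gcd = 22 (last nonzero row E).
So gcd(396, 110) = 22, with Bézout identity 2·396 − 7·110 = 22. Containment (⊇): the Bézout identity exhibits 22 as an element of (396, 110), giving (22) ⊆ (396, 110). Containment (⊆): since 22 | 396 and 22 | 110 (396 = 22·18, 110 = 22·5), every Z-linear combination of 396 and 110 is divisible by 22, so (396, 110) ⊆ (22). Therefore (396, 110) = (22), d = 22.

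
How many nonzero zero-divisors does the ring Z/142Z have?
Z/142Z has 71 nonzero zero-divisors

In Z/142Z each nonzero element is either a unit (gcd with 142 is 1) or a zero-divisor (gcd > 1). The number of units is φ(142): factorise 142 = 2 · 71, so φ(142) = (2 − 1) · (71 − 1) = 1 · 70 = 70. The nonzero elements number 142 − 1 = 141. Hence the nonzero zero-divisors number 141 − 70 = 71.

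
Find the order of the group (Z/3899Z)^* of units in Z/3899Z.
(Z/3899Z)^* consists of the classes a with gcd(a, 3899) = 1, so its order is φ(3899). φ is multiplicative, with φ(p^e) = p^e − p^(e−1). Factorise 3899 = 7 · 557. Then
  φ(3899) = (7 − 1) · (557 − 1) = 6 · 556 = 3336.
Thus |(Z/3899Z)^*| = 3336.

Final answer: |(Z/3899Z)^*| = 3336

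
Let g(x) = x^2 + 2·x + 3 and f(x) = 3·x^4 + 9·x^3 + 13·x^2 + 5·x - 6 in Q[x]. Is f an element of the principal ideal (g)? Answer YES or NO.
YES

In Q[x] the ideal (g) consists of all multiples of g, so f ∈ (g) iff g | f, i.e. iff the remainder of f on division by g is 0. Divide f by g (g is monic, so eliminate the leading term of the running remainder at each step):
  leading term 3·x^4: subtract (3·x^2)·g(x) = 3·x^4 + 6·x^3 + 9·x^2, leaving 3·x^3 + 4·x^2 + 5·x - 6
  leading term 3·x^3: subtract (3·x)·g(x) = 3·x^3 + 6·x^2 + 9·x, leaving -2·x^2 - 4·x - 6
  leading term -2·x^2: subtract (-2)·g(x) = -2·x^2 - 4·x - 6, leaving 0
The remainder is 0, so f(x) = g(x) · h(x) with h(x) = 3·x^2 + 3·x - 2. Hence g | f, i.e. f ∈ (g).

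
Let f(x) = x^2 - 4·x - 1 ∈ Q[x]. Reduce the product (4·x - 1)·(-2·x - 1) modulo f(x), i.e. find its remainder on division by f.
First multiply in Q[x] without reducing: a · b = -8·x^2 - 2·x + 1. Now divide by f(x) = x^2 - 4·x - 1, eliminating the leading term at each step:
  leading term -8·x^2: subtract (-8)·f(x) = -8·x^2 + 32·x + 8, leaving -34·x - 7
The degree is now < 2, so this is the remainder. Hence a · b ≡ -34·x - 7 in Q[x]/(f).

Final answer: a · b ≡ -34·x - 7 (mod f(x))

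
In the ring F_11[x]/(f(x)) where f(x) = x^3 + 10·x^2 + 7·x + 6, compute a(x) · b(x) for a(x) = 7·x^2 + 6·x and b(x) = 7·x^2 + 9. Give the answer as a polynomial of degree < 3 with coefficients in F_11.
Multiply as integer polynomials: a · b = 49·x^4 + 42·x^3 + 63·x^2 + 54·x. Reducing coefficients mod 11: a · b ≡ 5·x^4 + 9·x^3 + 8·x^2 + 10·x. Now divide by f(x) = x^3 + 10·x^2 + 7·x + 6 in F_11[x], eliminating the leading term at each step:
  leading term 5·x^4: subtract (5·x)·f(x) = 5·x^4 + 6·x^3 + 2·x^2 + 8·x, leaving 3·x^3 + 6·x^2 + 2·x (coefficients mod 11)
  leading term 3·x^3: subtract (3)·f(x) = 3·x^3 + 8·x^2 + 10·x + 7, leaving 9·x^2 + 3·x + 4 (coefficients mod 11)
The degree is now < 3, so this is the remainder. Hence a · b ≡ 9·x^2 + 3·x + 4 in F_11[x]/(f).

Final answer: a · b ≡ 9·x^2 + 3·x + 4 (mod f(x))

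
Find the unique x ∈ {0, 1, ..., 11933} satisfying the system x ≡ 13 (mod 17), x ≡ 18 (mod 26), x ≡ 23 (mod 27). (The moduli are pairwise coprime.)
The moduli 17, 26, 27 are pairwise coprime, so by the CRT there is a unique solution mod 17·26·27 = 11934.
Solve by successive substitution. Start with x ≡ 13 (mod 17).
  Combine with x ≡ 18 (mod 26): write x = 13 + 17·t and require 13 + 17·t ≡ 18 (mod 26), i.e. 17·t ≡ 18 − 13 ≡ 5 (mod 26). Since 17^(−1) ≡ 23 (mod 26), t ≡ 23·5 ≡ 11 (mod 26). So x ≡ 13 + 17·11 = 200 (mod 442).
  Combine with x ≡ 23 (mod 27): write x = 200 + 442·t and require 200 + 442·t ≡ 23 (mod 27), i.e. 442·t ≡ 23 − 200 ≡ 12 (mod 27). Since 442^(−1) ≡ 19 (mod 27) (442 ≡ 10 (mod 27)), t ≡ 19·12 ≡ 12 (mod 27). So x ≡ 200 + 442·12 = 5504 (mod 11934).
Unique solution in [0, 11934): x = 5504.

Final answer: x ≡ 5504 (mod 11934); the representative in [0, 11934) is 5504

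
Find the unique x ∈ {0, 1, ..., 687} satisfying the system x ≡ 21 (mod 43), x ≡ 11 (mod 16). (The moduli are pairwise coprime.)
x ≡ 107 (mod 688); the representative in [0, 688) is 107

The moduli 43, 16 are pairwise coprime, so by the CRT there is a unique solution mod 43·16 = 688.
Solve by successive substitution. Start with x ≡ 21 (mod 43).
  Combine with x ≡ 11 (mod 16): write x = 21 + 43·t and require 21 + 43·t ≡ 11 (mod 16), i.e. 43·t ≡ 11 − 21 ≡ 6 (mod 16). Since 43^(−1) ≡ 3 (mod 16) (43 ≡ 11 (mod 16)), t ≡ 3·6 ≡ 2 (mod 16). So x ≡ 21 + 43·2 = 107 (mod 688).
Unique solution in [0, 688): x = 107.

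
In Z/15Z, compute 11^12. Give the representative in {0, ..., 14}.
1

Use repeated squaring. Binary(12) = 1100. Walk through the bits of the exponent 12 left-to-right: at each bit after the leading one, square the running value, then multiply by 11 if the bit is 1 (always reducing mod 15):
  bit 1 = 1 (leading): start with 11.
  bit 2 = 1: square 11^2 = 121 ≡ 1; bit is 1, so multiply 1·11 = 11 (mod 15).
  bit 3 = 0: square 11^2 = 121 ≡ 1 (mod 15).
  bit 4 = 0: square 1^2 = 1 (mod 15).
Final value: 11^12 ≡ 1 (mod 15).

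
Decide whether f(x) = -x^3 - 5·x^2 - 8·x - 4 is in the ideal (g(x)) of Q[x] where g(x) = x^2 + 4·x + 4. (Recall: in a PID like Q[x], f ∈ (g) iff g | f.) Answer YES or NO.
In Q[x] the ideal (g) consists of all multiples of g, so f ∈ (g) iff g | f, i.e. iff the remainder of f on division by g is 0. Divide f by g (g is monic, so eliminate the leading term of the running remainder at each step):
  leading term -x^3: subtract (-x)·g(x) = -x^3 - 4·x^2 - 4·x, leaving -x^2 - 4·x - 4
  leading term -x^2: subtract (-1)·g(x) = -x^2 - 4·x - 4, leaving 0
The remainder is 0, so f(x) = g(x) · h(x) with h(x) = -x - 1. Hence g | f, i.e. f ∈ (g).

Final answer: YES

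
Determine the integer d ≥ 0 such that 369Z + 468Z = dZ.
(369, 468) = (9); d = 9

In the PID Z, (a, b) is generated by gcd(a, b). Compute gcd(468, 369) with the extended Euclidean algorithm, tracking rows (r, s, t) with s·468 + t·369 = r:
  row A: (468, 1, 0)   [1·468 + 0·369 = 468]
  row B: (369, 0, 1)   [0·468 + 1·369 = 369]
  468 = 1·369 + 99   → row C = row A − 1·row B = (99, 1, −1)   [check: 1·468 − 1·369 = 99]
  369 = 3·99 + 72   → row D = row B − 3·row C = (72, −3, 4)   [check: −3·468 + 4·369 = 72]
  99 = 1·72 + 27   → row E = row C − 1·row D = (27, 4, −5)   [check: 4·468 − 5·369 = 27]
  72 = 2·27 + 18   → row F = row D − 2·row E = (18, −11, 14)   [check: −11·468 + 14·369 = 18]
  27 = 1·18 + 9   → row G = row E − 1·row F = (9, 15, −19)   [check: 15·468 − 19·369 = 9]
  18 = 2·9 + 0   → remainder 0, stop. gcd = 9 (last nonzero row G).
So gcd(369, 468) = 9, with Bézout identity 15·468 − 19·369 = 9. Containment (⊇): the Bézout identity exhibits 9 as an element of (369, 468), giving (9) ⊆ (369, 468). Containment (⊆): since 9 | 369 and 9 | 468 (369 = 9·41, 468 = 9·52), every Z-linear combination of 369 and 468 is divisible by 9, so (369, 468) ⊆ (9). Therefore (369, 468) = (9), d = 9.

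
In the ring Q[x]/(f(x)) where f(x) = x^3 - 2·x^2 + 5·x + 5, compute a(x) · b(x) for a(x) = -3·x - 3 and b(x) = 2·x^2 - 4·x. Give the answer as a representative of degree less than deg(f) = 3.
First multiply in Q[x] without reducing: a · b = -6·x^3 + 6·x^2 + 12·x. Now divide by f(x) = x^3 - 2·x^2 + 5·x + 5, eliminating the leading term at each step:
  leading term -6·x^3: subtract (-6)·f(x) = -6·x^3 + 12·x^2 - 30·x - 30, leaving -6·x^2 + 42·x + 30
The degree is now < 3, so this is the remainder. Hence a · b ≡ -6·x^2 + 42·x + 30 in Q[x]/(f).

Final answer: a · b ≡ -6·x^2 + 42·x + 30 (mod f(x))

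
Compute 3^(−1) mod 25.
Apply the extended Euclidean algorithm to (25, 3), tracking rows (r, s, t) with s·25 + t·3 = r. Each division r_prev = q·r_cur + r_new produces the new row as (previous row) − q·(current row):
  row A: (25, 1, 0)   [1·25 + 0·3 = 25]
  row B: (3, 0, 1)   [0·25 + 1·3 = 3]
  25 = 8·3 + 1   → row C = row A − 8·row B = (1, 1, −8)   [check: 1·25 − 8·3 = 1]
  3 = 3·1 + 0   → remainder 0, stop. gcd = 1 (last nonzero row C).
The gcd is 1, so 3 is invertible mod 25. The last nonzero row gives 1·25 − 8·3 = 1, so t = −8. So 3^(−1) ≡ −8 ≡ 17 (mod 25). Verify: 3 · 17 = 51 ≡ 1 (mod 25). ✓

Final answer: 3^(−1) ≡ 17 (mod 25)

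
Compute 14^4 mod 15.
Use repeated squaring. Binary(4) = 100. Walk through the bits of the exponent 4 left-to-right: at each bit after the leading one, square the running value, then multiply by 14 if the bit is 1 (always reducing mod 15):
  bit 1 = 1 (leading): start with 14.
  bit 2 = 0: square 14^2 = 196 ≡ 1 (mod 15).
  bit 3 = 0: square 1^2 = 1 (mod 15).
Final value: 14^4 ≡ 1 (mod 15).

Final answer: 1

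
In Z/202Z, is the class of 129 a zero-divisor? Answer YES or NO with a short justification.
NO

gcd(129, 202) = 1, so 129 is a unit in Z/202Z (it has a multiplicative inverse). A unit cannot be a zero-divisor: if 129·b ≡ 0 then multiplying both sides by 129^(−1) gives b ≡ 0. So 129 is not a zero-divisor.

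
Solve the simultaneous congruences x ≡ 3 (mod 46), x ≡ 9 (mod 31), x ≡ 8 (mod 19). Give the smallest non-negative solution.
The moduli 46, 31, 19 are pairwise coprime, so by the CRT there is a unique solution mod 46·31·19 = 27094.
Solve by successive substitution. Start with x ≡ 3 (mod 46).
  Combine with x ≡ 9 (mod 31): write x = 3 + 46·t and require 3 + 46·t ≡ 9 (mod 31), i.e. 46·t ≡ 9 − 3 ≡ 6 (mod 31). Since 46^(−1) ≡ 29 (mod 31) (46 ≡ 15 (mod 31)), t ≡ 29·6 ≡ 19 (mod 31). So x ≡ 3 + 46·19 = 877 (mod 1426).
  Combine with x ≡ 8 (mod 19): write x = 877 + 1426·t and require 877 + 1426·t ≡ 8 (mod 19), i.e. 1426·t ≡ 8 − 877 ≡ 5 (mod 19). Since 1426^(−1) ≡ 1 (mod 19) (1426 ≡ 1 (mod 19)), t ≡ 1·5 ≡ 5 (mod 19). So x ≡ 877 + 1426·5 = 8007 (mod 27094).
Unique solution in [0, 27094): x = 8007.

Final answer: x ≡ 8007 (mod 27094); the representative in [0, 27094) is 8007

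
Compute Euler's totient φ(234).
φ(234) = 72

φ is multiplicative, with φ(p^e) = p^e − p^(e−1). Factorise 234 = 2 · 3^2 · 13. Then
  φ(234) = (2 − 1) · (3^2 − 3^1) · (13 − 1) = 1 · 6 · 12 = 72.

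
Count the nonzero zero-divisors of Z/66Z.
Z/66Z has 45 nonzero zero-divisors

In Z/66Z each nonzero element is either a unit (gcd with 66 is 1) or a zero-divisor (gcd > 1). The number of units is φ(66): factorise 66 = 2 · 3 · 11, so φ(66) = (2 − 1) · (3 − 1) · (11 − 1) = 1 · 2 · 10 = 20. The nonzero elements number 66 − 1 = 65. Hence the nonzero zero-divisors number 65 − 20 = 45.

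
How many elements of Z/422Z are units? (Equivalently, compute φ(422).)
An element a ∈ Z/422Z is a unit iff gcd(a, 422) = 1, so the number of units is φ(422). φ is multiplicative, with φ(p^e) = p^e − p^(e−1). Factorise 422 = 2 · 211. Then
  φ(422) = (2 − 1) · (211 − 1) = 1 · 210 = 210.

Final answer: Z/422Z has φ(422) = 210 units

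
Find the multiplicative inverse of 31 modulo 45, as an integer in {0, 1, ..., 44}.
31^(−1) ≡ 16 (mod 45)

Apply the extended Euclidean algorithm to (45, 31), tracking rows (r, s, t) with s·45 + t·31 = r. Each division r_prev = q·r_cur + r_new produces the new row as (previous row) − q·(current row):
  row A: (45, 1, 0)   [1·45 + 0·31 = 45]
  row B: (31, 0, 1)   [0·45 + 1·31 = 31]
  45 = 1·31 + 14   → row C = row A − 1·row B = (14, 1, −1)   [check: 1·45 − 1·31 = 14]
  31 = 2·14 + 3   → row D = row B − 2·row C = (3, −2, 3)   [check: −2·45 + 3·31 = 3]
  14 = 4·3 + 2   → row E = row C − 4·row D = (2, 9, −13)   [check: 9·45 − 13·31 = 2]
  3 = 1·2 + 1   → row F = row D − 1·row E = (1, −11, 16)   [check: −11·45 + 16·31 = 1]
  2 = 2·1 + 0   → remainder 0, stop. gcd = 1 (last nonzero row F).
The gcd is 1, so 31 is invertible mod 45. The last nonzero row gives −11·45 + 16·31 = 1, so t = 16. So 31^(−1) ≡ 16 (mod 45). Verify: 31 · 16 = 496 ≡ 1 (mod 45). ✓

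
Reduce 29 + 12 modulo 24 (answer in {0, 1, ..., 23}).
Reduce the summands first: 29 ≡ 5 (mod 24), so 29 + 12 ≡ 5 + 12 (mod 24). 5 + 12 = 17; 17 = 0·24 + 17, so (29 + 12) mod 24 = 17.

Final answer: 17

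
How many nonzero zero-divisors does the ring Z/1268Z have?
In Z/1268Z each nonzero element is either a unit (gcd with 1268 is 1) or a zero-divisor (gcd > 1). The number of units is φ(1268): factorise 1268 = 2^2 · 317, so φ(1268) = (2^2 − 2^1) · (317 − 1) = 2 · 316 = 632. The nonzero elements number 1268 − 1 = 1267. Hence the nonzero zero-divisors number 1267 − 632 = 635.

Final answer: Z/1268Z has 635 nonzero zero-divisors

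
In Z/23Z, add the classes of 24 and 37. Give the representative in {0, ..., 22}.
Reduce the summands first: 24 ≡ 1, 37 ≡ 14 (mod 23), so 24 + 37 ≡ 1 + 14 (mod 23). 1 + 14 = 15; 15 = 0·23 + 15, so (24 + 37) mod 23 = 15.

Final answer: 15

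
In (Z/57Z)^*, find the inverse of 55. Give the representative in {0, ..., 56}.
55^(−1) ≡ 28 (mod 57)

Apply the extended Euclidean algorithm to (57, 55), tracking rows (r, s, t) with s·57 + t·55 = r. Each division r_prev = q·r_cur + r_new produces the new row as (previous row) − q·(current row):
  row A: (57, 1, 0)   [1·57 + 0·55 = 57]
  row B: (55, 0, 1)   [0·57 + 1·55 = 55]
  57 = 1·55 + 2   → row C = row A − 1·row B = (2, 1, −1)   [check: 1·57 − 1·55 = 2]
  55 = 27·2 + 1   → row D = row B − 27·row C = (1, −27, 28)   [check: −27·57 + 28·55 = 1]
  2 = 2·1 + 0   → remainder 0, stop. gcd = 1 (last nonzero row D).
The gcd is 1, so 55 is invertible mod 57. The last nonzero row gives −27·57 + 28·55 = 1, so t = 28. So 55^(−1) ≡ 28 (mod 57). Verify: 55 · 28 = 1540 ≡ 1 (mod 57). ✓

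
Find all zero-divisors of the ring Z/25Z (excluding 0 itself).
An element a ∈ Z/25Z (with a ≠ 0) is a zero-divisor iff gcd(a, 25) > 1 (because a is a unit precisely when gcd(a, n) = 1, and in Z/nZ every nonzero, non-unit element is a zero-divisor). Scan a = 1, ..., 24 and keep those with gcd(a, 25) > 1:
  gcd(5, 25) = 5, gcd(10, 25) = 5, gcd(15, 25) = 5, gcd(20, 25) = 5.
All other a ∈ {1, ..., 24} have gcd(a, 25) = 1 and are units. So the nonzero zero-divisors are exactly the 4 values of a appearing in this scan.

Final answer: nonzero zero-divisors of Z/25Z = {5, 10, 15, 20}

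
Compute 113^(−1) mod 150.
Apply the extended Euclidean algorithm to (150, 113), tracking rows (r, s, t) with s·150 + t·113 = r. Each division r_prev = q·r_cur + r_new produces the new row as (previous row) − q·(current row):
  row A: (150, 1, 0)   [1·150 + 0·113 = 150]
  row B: (113, 0, 1)   [0·150 + 1·113 = 113]
  150 = 1·113 + 37   → row C = row A − 1·row B = (37, 1, −1)   [check: 1·150 − 1·113 = 37]
  113 = 3·37 + 2   → row D = row B − 3·row C = (2, −3, 4)   [check: −3·150 + 4·113 = 2]
  37 = 18·2 + 1   → row E = row C − 18·row D = (1, 55, −73)   [check: 55·150 − 73·113 = 1]
  2 = 2·1 + 0   → remainder 0, stop. gcd = 1 (last nonzero row E).
The gcd is 1, so 113 is invertible mod 150. The last nonzero row gives 55·150 − 73·113 = 1, so t = −73. So 113^(−1) ≡ −73 ≡ 77 (mod 150). Verify: 113 · 77 = 8701 ≡ 1 (mod 150). ✓

Final answer: 113^(−1) ≡ 77 (mod 150)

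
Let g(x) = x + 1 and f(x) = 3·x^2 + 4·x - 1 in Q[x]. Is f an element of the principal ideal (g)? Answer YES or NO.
In Q[x] the ideal (g) consists of all multiples of g, so f ∈ (g) iff g | f, i.e. iff the remainder of f on division by g is 0. Divide f by g (g is monic, so eliminate the leading term of the running remainder at each step):
  leading term 3·x^2: subtract (3·x)·g(x) = 3·x^2 + 3·x, leaving x - 1
  leading term x: subtract (1)·g(x) = x + 1, leaving -2
The remainder r(x) = -2 ≠ 0 (and deg r < deg g), so g ∤ f, i.e. f ∉ (g).

Final answer: NO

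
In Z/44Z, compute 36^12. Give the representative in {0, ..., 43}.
20

Use repeated squaring. Binary(12) = 1100. Walk through the bits of the exponent 12 left-to-right: at each bit after the leading one, square the running value, then multiply by 36 if the bit is 1 (always reducing mod 44):
  bit 1 = 1 (leading): start with 36.
  bit 2 = 1: square 36^2 = 1296 ≡ 20; bit is 1, so multiply 20·36 = 720 ≡ 16 (mod 44).
  bit 3 = 0: square 16^2 = 256 ≡ 36 (mod 44).
  bit 4 = 0: square 36^2 = 1296 ≡ 20 (mod 44).
Final value: 36^12 ≡ 20 (mod 44).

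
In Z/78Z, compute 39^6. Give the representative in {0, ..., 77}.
39

Use repeated squaring. Binary(6) = 110. Walk through the bits of the exponent 6 left-to-right: at each bit after the leading one, square the running value, then multiply by 39 if the bit is 1 (always reducing mod 78):
  bit 1 = 1 (leading): start with 39.
  bit 2 = 1: square 39^2 = 1521 ≡ 39; bit is 1, so multiply 39·39 = 1521 ≡ 39 (mod 78).
  bit 3 = 0: square 39^2 = 1521 ≡ 39 (mod 78).
Final value: 39^6 ≡ 39 (mod 78).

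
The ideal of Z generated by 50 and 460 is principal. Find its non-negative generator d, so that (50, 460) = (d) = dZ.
In the PID Z, (a, b) is generated by gcd(a, b). Compute gcd(460, 50) with the extended Euclidean algorithm, tracking rows (r, s, t) with s·460 + t·50 = r:
  row A: (460, 1, 0)   [1·460 + 0·50 = 460]
  row B: (50, 0, 1)   [0·460 + 1·50 = 50]
  460 = 9·50 + 10   → row C = row A − 9·row B = (10, 1, −9)   [check: 1·460 − 9·50 = 10]
  50 = 5·10 + 0   → remainder 0, stop. gcd = 10 (last nonzero row C).
So gcd(50, 460) = 10, with Bézout identity 1·460 − 9·50 = 10. Containment (⊇): the Bézout identity exhibits 10 as an element of (50, 460), giving (10) ⊆ (50, 460). Containment (⊆): since 10 | 50 and 10 | 460 (50 = 10·5, 460 = 10·46), every Z-linear combination of 50 and 460 is divisible by 10, so (50, 460) ⊆ (10). Therefore (50, 460) = (10), d = 10.

Final answer: (50, 460) = (10); d = 10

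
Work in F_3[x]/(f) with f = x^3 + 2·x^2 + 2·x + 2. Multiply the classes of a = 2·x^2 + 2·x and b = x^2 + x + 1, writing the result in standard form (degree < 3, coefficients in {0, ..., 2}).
Multiply as integer polynomials: a · b = 2·x^4 + 4·x^3 + 4·x^2 + 2·x. Reducing coefficients mod 3: a · b ≡ 2·x^4 + x^3 + x^2 + 2·x. Now divide by f(x) = x^3 + 2·x^2 + 2·x + 2 in F_3[x], eliminating the leading term at each step:
  leading term 2·x^4: subtract (2·x)·f(x) = 2·x^4 + x^3 + x^2 + x, leaving x (coefficients mod 3)
The degree is now < 3, so this is the remainder. Hence a · b ≡ x in F_3[x]/(f).

Final answer: a · b ≡ x (mod f(x))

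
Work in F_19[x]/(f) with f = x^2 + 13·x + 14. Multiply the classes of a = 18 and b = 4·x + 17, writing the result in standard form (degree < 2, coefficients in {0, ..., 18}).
Multiply as integer polynomials: a · b = 72·x + 306. Reducing coefficients mod 19: a · b ≡ 15·x + 2. This already has degree < 2, so no reduction by f is needed. Hence a · b ≡ 15·x + 2 in F_19[x]/(f).

Final answer: a · b ≡ 15·x + 2 (mod f(x))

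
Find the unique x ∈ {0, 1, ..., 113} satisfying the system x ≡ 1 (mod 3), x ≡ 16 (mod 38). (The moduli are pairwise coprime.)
The moduli 3, 38 are pairwise coprime, so by the CRT there is a unique solution mod 3·38 = 114.
Solve by successive substitution. Start with x ≡ 1 (mod 3).
  Combine with x ≡ 16 (mod 38): write x = 1 + 3·t and require 1 + 3·t ≡ 16 (mod 38), i.e. 3·t ≡ 16 − 1 ≡ 15 (mod 38). Since 3^(−1) ≡ 13 (mod 38), t ≡ 13·15 ≡ 5 (mod 38). So x ≡ 1 + 3·5 = 16 (mod 114).
Unique solution in [0, 114): x = 16.

Final answer: x ≡ 16 (mod 114); the representative in [0, 114) is 16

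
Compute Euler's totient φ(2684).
φ is multiplicative, with φ(p^e) = p^e − p^(e−1). Factorise 2684 = 2^2 · 11 · 61. Then
  φ(2684) = (2^2 − 2^1) · (11 − 1) · (61 − 1) = 2 · 10 · 60 = 1200.

Final answer: φ(2684) = 1200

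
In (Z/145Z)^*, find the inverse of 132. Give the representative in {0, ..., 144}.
132^(−1) ≡ 78 (mod 145)

Apply the extended Euclidean algorithm to (145, 132), tracking rows (r, s, t) with s·145 + t·132 = r. Each division r_prev = q·r_cur + r_new produces the new row as (previous row) − q·(current row):
  row A: (145, 1, 0)   [1·145 + 0·132 = 145]
  row B: (132, 0, 1)   [0·145 + 1·132 = 132]
  145 = 1·132 + 13   → row C = row A − 1·row B = (13, 1, −1)   [check: 1·145 − 1·132 = 13]
  132 = 10·13 + 2   → row D = row B − 10·row C = (2, −10, 11)   [check: −10·145 + 11·132 = 2]
  13 = 6·2 + 1   → row E = row C − 6·row D = (1, 61, −67)   [check: 61·145 − 67·132 = 1]
  2 = 2·1 + 0   → remainder 0, stop. gcd = 1 (last nonzero row E).
The gcd is 1, so 132 is invertible mod 145. The last nonzero row gives 61·145 − 67·132 = 1, so t = −67. So 132^(−1) ≡ −67 ≡ 78 (mod 145). Verify: 132 · 78 = 10296 ≡ 1 (mod 145). ✓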